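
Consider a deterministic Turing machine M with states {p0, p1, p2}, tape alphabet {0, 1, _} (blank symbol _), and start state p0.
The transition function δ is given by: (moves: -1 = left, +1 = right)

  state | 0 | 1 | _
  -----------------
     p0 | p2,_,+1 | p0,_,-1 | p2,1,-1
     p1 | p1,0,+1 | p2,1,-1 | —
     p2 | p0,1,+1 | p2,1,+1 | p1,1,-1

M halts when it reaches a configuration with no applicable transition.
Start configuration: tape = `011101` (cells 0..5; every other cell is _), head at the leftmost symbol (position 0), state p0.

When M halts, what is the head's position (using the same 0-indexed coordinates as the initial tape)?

p0 | __[0]11101   read 0 → write _, move +1, go to p2
p2 | ___[1]1101   read 1 → write 1, move +1, go to p2
p2 | ___1[1]101   read 1 → write 1, move +1, go to p2
p2 | ___11[1]01   read 1 → write 1, move +1, go to p2
p2 | ___111[0]1   read 0 → write 1, move +1, go to p0
p0 | ___1111[1]   read 1 → write _, move -1, go to p0
p0 | ___111[1]_   read 1 → write _, move -1, go to p0
p0 | ___11[1]__   read 1 → write _, move -1, go to p0
p0 | ___1[1]___   read 1 → write _, move -1, go to p0
p0 | ___[1]____   read 1 → write _, move -1, go to p0
p0 | __[_]_____   read _ → write 1, move -1, go to p2
p2 | _[_]1_____   read _ → write 1, move -1, go to p1
p1 | [_]11_____
At halt the head is at cell -2.

-2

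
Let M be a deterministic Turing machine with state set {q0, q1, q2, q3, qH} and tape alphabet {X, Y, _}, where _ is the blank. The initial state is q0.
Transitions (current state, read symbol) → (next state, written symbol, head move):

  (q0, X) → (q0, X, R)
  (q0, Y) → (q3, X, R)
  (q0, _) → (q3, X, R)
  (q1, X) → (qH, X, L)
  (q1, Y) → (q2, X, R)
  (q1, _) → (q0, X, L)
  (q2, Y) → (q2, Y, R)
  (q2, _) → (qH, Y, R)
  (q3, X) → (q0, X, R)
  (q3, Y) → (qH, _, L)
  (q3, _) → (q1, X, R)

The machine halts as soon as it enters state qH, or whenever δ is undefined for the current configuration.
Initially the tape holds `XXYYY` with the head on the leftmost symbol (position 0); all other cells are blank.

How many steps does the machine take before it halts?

4

state=q0 head=0 tape=[X]XYYY   (q0,X)→(q0,X,R)
state=q0 head=1 tape=X[X]YYY   (q0,X)→(q0,X,R)
state=q0 head=2 tape=XX[Y]YY   (q0,Y)→(q3,X,R)
state=q3 head=3 tape=XXX[Y]Y   (q3,Y)→(qH,_,L)
state=qH head=2 tape=XX[X]_Y
M halts after 4 transitions.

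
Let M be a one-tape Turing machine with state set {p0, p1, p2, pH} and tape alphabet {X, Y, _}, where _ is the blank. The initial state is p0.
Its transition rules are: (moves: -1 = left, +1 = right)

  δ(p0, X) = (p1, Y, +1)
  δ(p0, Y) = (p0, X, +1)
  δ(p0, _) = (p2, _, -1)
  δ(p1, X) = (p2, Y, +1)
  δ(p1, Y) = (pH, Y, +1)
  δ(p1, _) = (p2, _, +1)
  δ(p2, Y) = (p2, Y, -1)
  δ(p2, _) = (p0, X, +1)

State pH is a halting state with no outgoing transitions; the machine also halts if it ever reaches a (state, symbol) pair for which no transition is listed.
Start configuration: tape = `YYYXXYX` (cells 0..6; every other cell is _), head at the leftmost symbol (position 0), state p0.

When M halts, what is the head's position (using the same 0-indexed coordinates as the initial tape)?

2

p0 | [Y]YYXXYX   read Y → write X, move +1, go to p0
p0 | X[Y]YXXYX   read Y → write X, move +1, go to p0
p0 | XX[Y]XXYX   read Y → write X, move +1, go to p0
p0 | XXX[X]XYX   read X → write Y, move +1, go to p1
p1 | XXXY[X]YX   read X → write Y, move +1, go to p2
p2 | XXXYY[Y]X   read Y → write Y, move -1, go to p2
p2 | XXXY[Y]YX   read Y → write Y, move -1, go to p2
p2 | XXX[Y]YYX   read Y → write Y, move -1, go to p2
p2 | XX[X]YYYX
At halt the head is at cell 2.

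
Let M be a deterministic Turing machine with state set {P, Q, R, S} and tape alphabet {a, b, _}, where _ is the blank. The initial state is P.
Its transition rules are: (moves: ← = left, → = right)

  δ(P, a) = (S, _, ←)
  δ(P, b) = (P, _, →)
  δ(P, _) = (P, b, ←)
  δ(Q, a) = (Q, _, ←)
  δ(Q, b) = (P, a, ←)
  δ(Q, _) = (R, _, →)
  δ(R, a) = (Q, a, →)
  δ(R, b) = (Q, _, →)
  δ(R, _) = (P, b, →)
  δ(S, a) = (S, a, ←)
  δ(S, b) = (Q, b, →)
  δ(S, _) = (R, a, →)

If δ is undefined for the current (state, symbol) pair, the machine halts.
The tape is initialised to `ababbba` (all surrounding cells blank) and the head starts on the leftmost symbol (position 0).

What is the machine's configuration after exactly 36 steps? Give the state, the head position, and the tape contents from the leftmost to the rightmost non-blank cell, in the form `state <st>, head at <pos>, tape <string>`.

state=P head=0 tape=_[a]babbba____   (P,a)→(S,_,←)
state=S head=-1 tape=[_]_babbba____   (S,_)→(R,a,→)
state=R head=0 tape=a[_]babbba____   (R,_)→(P,b,→)
state=P head=1 tape=ab[b]abbba____   (P,b)→(P,_,→)
state=P head=2 tape=ab_[a]bbba____   (P,a)→(S,_,←)
state=S head=1 tape=ab[_]_bbba____   (S,_)→(R,a,→)
state=R head=2 tape=aba[_]bbba____   (R,_)→(P,b,→)
state=P head=3 tape=abab[b]bba____   (P,b)→(P,_,→)
state=P head=4 tape=abab_[b]ba____   (P,b)→(P,_,→)
state=P head=5 tape=abab__[b]a____   (P,b)→(P,_,→)
state=P head=6 tape=abab___[a]____   (P,a)→(S,_,←)
state=S head=5 tape=abab__[_]_____   (S,_)→(R,a,→)
state=R head=6 tape=abab__a[_]____   (R,_)→(P,b,→)
state=P head=7 tape=abab__ab[_]___   (P,_)→(P,b,←)
state=P head=6 tape=abab__a[b]b___   (P,b)→(P,_,→)
state=P head=7 tape=abab__a_[b]___   (P,b)→(P,_,→)
state=P head=8 tape=abab__a__[_]__   (P,_)→(P,b,←)
state=P head=7 tape=abab__a_[_]b__   (P,_)→(P,b,←)
state=P head=6 tape=abab__a[_]bb__   (P,_)→(P,b,←)
state=P head=5 tape=abab__[a]bbb__   (P,a)→(S,_,←)
state=S head=4 tape=abab_[_]_bbb__   (S,_)→(R,a,→)
state=R head=5 tape=abab_a[_]bbb__   (R,_)→(P,b,→)
state=P head=6 tape=abab_ab[b]bb__   (P,b)→(P,_,→)
state=P head=7 tape=abab_ab_[b]b__   (P,b)→(P,_,→)
state=P head=8 tape=abab_ab__[b]__   (P,b)→(P,_,→)
state=P head=9 tape=abab_ab___[_]_   (P,_)→(P,b,←)
state=P head=8 tape=abab_ab__[_]b_   (P,_)→(P,b,←)
state=P head=7 tape=abab_ab_[_]bb_   (P,_)→(P,b,←)
state=P head=6 tape=abab_ab[_]bbb_   (P,_)→(P,b,←)
state=P head=5 tape=abab_a[b]bbbb_   (P,b)→(P,_,→)
state=P head=6 tape=abab_a_[b]bbb_   (P,b)→(P,_,→)
state=P head=7 tape=abab_a__[b]bb_   (P,b)→(P,_,→)
state=P head=8 tape=abab_a___[b]b_   (P,b)→(P,_,→)
state=P head=9 tape=abab_a____[b]_   (P,b)→(P,_,→)
state=P head=10 tape=abab_a_____[_]   (P,_)→(P,b,←)
state=P head=9 tape=abab_a____[_]b   (P,_)→(P,b,←)
state=P head=8 tape=abab_a___[_]bb
After 36 steps: state P, head at 8, tape abab_a____bb.

state P, head at 8, tape abab_a____bb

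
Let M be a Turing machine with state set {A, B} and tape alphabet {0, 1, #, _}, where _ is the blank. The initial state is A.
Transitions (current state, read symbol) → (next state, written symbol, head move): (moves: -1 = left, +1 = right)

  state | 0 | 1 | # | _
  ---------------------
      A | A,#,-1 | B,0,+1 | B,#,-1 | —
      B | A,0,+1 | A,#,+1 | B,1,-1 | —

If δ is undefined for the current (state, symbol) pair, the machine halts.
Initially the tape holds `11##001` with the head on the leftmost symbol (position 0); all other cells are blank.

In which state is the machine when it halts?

A

A | _[1]1##001   read 1 → write 0, move +1, go to B
B | _0[1]##001   read 1 → write #, move +1, go to A
A | _0#[#]#001   read # → write #, move -1, go to B
B | _0[#]##001   read # → write 1, move -1, go to B
B | _[0]1##001   read 0 → write 0, move +1, go to A
A | _0[1]##001   read 1 → write 0, move +1, go to B
B | _00[#]#001   read # → write 1, move -1, go to B
B | _0[0]1#001   read 0 → write 0, move +1, go to A
A | _00[1]#001   read 1 → write 0, move +1, go to B
B | _000[#]001   read # → write 1, move -1, go to B
B | _00[0]1001   read 0 → write 0, move +1, go to A
A | _000[1]001   read 1 → write 0, move +1, go to B
B | _0000[0]01   read 0 → write 0, move +1, go to A
A | _00000[0]1   read 0 → write #, move -1, go to A
A | _0000[0]#1   read 0 → write #, move -1, go to A
A | _000[0]##1   read 0 → write #, move -1, go to A
A | _00[0]###1   read 0 → write #, move -1, go to A
A | _0[0]####1   read 0 → write #, move -1, go to A
A | _[0]#####1   read 0 → write #, move -1, go to A
A | [_]######1
No transition is defined for (A, _); M halts in state A.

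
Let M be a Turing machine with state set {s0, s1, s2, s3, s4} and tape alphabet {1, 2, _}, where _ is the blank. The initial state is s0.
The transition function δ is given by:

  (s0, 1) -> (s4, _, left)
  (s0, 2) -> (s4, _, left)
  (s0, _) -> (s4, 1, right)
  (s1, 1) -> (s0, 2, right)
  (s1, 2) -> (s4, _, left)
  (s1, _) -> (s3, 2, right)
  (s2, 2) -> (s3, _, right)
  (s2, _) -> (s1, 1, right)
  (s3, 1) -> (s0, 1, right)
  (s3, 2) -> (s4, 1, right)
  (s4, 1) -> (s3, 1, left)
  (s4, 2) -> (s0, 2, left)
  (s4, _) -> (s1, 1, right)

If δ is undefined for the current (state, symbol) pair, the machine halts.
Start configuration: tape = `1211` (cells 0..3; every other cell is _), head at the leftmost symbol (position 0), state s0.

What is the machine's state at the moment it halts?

state=s0 head=0 tape=__[1]211   (s0,1)→(s4,_,left)
state=s4 head=-1 tape=_[_]_211   (s4,_)→(s1,1,right)
state=s1 head=0 tape=_1[_]211   (s1,_)→(s3,2,right)
state=s3 head=1 tape=_12[2]11   (s3,2)→(s4,1,right)
state=s4 head=2 tape=_121[1]1   (s4,1)→(s3,1,left)
state=s3 head=1 tape=_12[1]11   (s3,1)→(s0,1,right)
state=s0 head=2 tape=_121[1]1   (s0,1)→(s4,_,left)
state=s4 head=1 tape=_12[1]_1   (s4,1)→(s3,1,left)
state=s3 head=0 tape=_1[2]1_1   (s3,2)→(s4,1,right)
state=s4 head=1 tape=_11[1]_1   (s4,1)→(s3,1,left)
state=s3 head=0 tape=_1[1]1_1   (s3,1)→(s0,1,right)
state=s0 head=1 tape=_11[1]_1   (s0,1)→(s4,_,left)
state=s4 head=0 tape=_1[1]__1   (s4,1)→(s3,1,left)
state=s3 head=-1 tape=_[1]1__1   (s3,1)→(s0,1,right)
state=s0 head=0 tape=_1[1]__1   (s0,1)→(s4,_,left)
state=s4 head=-1 tape=_[1]___1   (s4,1)→(s3,1,left)
state=s3 head=-2 tape=[_]1___1
No transition is defined for (s3, _); M halts in state s3.

s3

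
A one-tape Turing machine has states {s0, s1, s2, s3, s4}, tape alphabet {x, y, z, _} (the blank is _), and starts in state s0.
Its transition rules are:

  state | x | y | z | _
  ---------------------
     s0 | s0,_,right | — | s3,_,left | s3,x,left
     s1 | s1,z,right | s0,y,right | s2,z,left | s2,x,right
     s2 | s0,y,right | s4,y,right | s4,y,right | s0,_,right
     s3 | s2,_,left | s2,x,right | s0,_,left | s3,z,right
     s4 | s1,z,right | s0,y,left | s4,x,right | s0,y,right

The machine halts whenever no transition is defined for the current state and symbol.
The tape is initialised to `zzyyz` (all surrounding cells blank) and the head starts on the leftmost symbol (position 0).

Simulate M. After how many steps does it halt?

s0 | ___[z]zyyz   read z → write _, move left, go to s3
s3 | __[_]_zyyz   read _ → write z, move right, go to s3
s3 | __z[_]zyyz   read _ → write z, move right, go to s3
s3 | __zz[z]yyz   read z → write _, move left, go to s0
s0 | __z[z]_yyz   read z → write _, move left, go to s3
s3 | __[z]__yyz   read z → write _, move left, go to s0
s0 | _[_]___yyz   read _ → write x, move left, go to s3
s3 | [_]x___yyz   read _ → write z, move right, go to s3
s3 | z[x]___yyz   read x → write _, move left, go to s2
s2 | [z]____yyz   read z → write y, move right, go to s4
s4 | y[_]___yyz   read _ → write y, move right, go to s0
s0 | yy[_]__yyz   read _ → write x, move left, go to s3
s3 | y[y]x__yyz   read y → write x, move right, go to s2
s2 | yx[x]__yyz   read x → write y, move right, go to s0
s0 | yxy[_]_yyz   read _ → write x, move left, go to s3
s3 | yx[y]x_yyz   read y → write x, move right, go to s2
s2 | yxx[x]_yyz   read x → write y, move right, go to s0
s0 | yxxy[_]yyz   read _ → write x, move left, go to s3
s3 | yxx[y]xyyz   read y → write x, move right, go to s2
s2 | yxxx[x]yyz   read x → write y, move right, go to s0
s0 | yxxxy[y]yz
M halts after 20 transitions.

20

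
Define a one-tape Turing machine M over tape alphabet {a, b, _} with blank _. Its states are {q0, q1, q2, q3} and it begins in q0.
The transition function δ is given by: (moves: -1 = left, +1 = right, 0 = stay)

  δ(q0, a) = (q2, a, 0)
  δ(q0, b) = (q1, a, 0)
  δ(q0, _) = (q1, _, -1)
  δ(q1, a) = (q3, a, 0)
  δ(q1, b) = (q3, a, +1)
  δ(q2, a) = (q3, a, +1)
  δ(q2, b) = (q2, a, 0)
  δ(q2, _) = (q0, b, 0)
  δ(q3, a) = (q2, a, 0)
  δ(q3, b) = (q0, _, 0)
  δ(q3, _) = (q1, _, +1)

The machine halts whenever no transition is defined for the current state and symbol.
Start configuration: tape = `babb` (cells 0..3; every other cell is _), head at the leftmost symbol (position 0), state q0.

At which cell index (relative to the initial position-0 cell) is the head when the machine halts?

q0 | [b]abb__   read b → write a, move 0, go to q1
q1 | [a]abb__   read a → write a, move 0, go to q3
q3 | [a]abb__   read a → write a, move 0, go to q2
q2 | [a]abb__   read a → write a, move +1, go to q3
q3 | a[a]bb__   read a → write a, move 0, go to q2
q2 | a[a]bb__   read a → write a, move +1, go to q3
q3 | aa[b]b__   read b → write _, move 0, go to q0
q0 | aa[_]b__   read _ → write _, move -1, go to q1
q1 | a[a]_b__   read a → write a, move 0, go to q3
q3 | a[a]_b__   read a → write a, move 0, go to q2
q2 | a[a]_b__   read a → write a, move +1, go to q3
q3 | aa[_]b__   read _ → write _, move +1, go to q1
q1 | aa_[b]__   read b → write a, move +1, go to q3
q3 | aa_a[_]_   read _ → write _, move +1, go to q1
q1 | aa_a_[_]
At halt the head is at cell 5.

5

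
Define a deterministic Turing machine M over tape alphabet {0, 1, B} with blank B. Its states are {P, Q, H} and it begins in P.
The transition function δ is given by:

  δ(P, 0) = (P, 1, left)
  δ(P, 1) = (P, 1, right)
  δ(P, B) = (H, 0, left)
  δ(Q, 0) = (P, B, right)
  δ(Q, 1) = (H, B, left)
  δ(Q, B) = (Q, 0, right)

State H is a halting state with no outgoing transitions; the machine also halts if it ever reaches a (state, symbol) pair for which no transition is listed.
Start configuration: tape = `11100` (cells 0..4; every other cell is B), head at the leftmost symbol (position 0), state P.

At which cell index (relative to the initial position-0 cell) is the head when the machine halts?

4

state=P head=0 tape=[1]1100B   (P,1)→(P,1,right)
state=P head=1 tape=1[1]100B   (P,1)→(P,1,right)
state=P head=2 tape=11[1]00B   (P,1)→(P,1,right)
state=P head=3 tape=111[0]0B   (P,0)→(P,1,left)
state=P head=2 tape=11[1]10B   (P,1)→(P,1,right)
state=P head=3 tape=111[1]0B   (P,1)→(P,1,right)
state=P head=4 tape=1111[0]B   (P,0)→(P,1,left)
state=P head=3 tape=111[1]1B   (P,1)→(P,1,right)
state=P head=4 tape=1111[1]B   (P,1)→(P,1,right)
state=P head=5 tape=11111[B]   (P,B)→(H,0,left)
state=H head=4 tape=1111[1]0
At halt the head is at cell 4.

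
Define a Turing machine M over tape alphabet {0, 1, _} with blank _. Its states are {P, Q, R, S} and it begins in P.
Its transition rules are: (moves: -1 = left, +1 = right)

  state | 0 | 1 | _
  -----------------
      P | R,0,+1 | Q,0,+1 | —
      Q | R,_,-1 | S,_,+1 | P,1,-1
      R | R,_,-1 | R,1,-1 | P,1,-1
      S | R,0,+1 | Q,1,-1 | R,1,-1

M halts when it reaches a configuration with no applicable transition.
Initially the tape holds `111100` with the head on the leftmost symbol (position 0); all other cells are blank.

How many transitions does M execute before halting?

8

state=P head=0 tape=__[1]11100   (P,1)→(Q,0,+1)
state=Q head=1 tape=__0[1]1100   (Q,1)→(S,_,+1)
state=S head=2 tape=__0_[1]100   (S,1)→(Q,1,-1)
state=Q head=1 tape=__0[_]1100   (Q,_)→(P,1,-1)
state=P head=0 tape=__[0]11100   (P,0)→(R,0,+1)
state=R head=1 tape=__0[1]1100   (R,1)→(R,1,-1)
state=R head=0 tape=__[0]11100   (R,0)→(R,_,-1)
state=R head=-1 tape=_[_]_11100   (R,_)→(P,1,-1)
state=P head=-2 tape=[_]1_11100
M halts after 8 transitions.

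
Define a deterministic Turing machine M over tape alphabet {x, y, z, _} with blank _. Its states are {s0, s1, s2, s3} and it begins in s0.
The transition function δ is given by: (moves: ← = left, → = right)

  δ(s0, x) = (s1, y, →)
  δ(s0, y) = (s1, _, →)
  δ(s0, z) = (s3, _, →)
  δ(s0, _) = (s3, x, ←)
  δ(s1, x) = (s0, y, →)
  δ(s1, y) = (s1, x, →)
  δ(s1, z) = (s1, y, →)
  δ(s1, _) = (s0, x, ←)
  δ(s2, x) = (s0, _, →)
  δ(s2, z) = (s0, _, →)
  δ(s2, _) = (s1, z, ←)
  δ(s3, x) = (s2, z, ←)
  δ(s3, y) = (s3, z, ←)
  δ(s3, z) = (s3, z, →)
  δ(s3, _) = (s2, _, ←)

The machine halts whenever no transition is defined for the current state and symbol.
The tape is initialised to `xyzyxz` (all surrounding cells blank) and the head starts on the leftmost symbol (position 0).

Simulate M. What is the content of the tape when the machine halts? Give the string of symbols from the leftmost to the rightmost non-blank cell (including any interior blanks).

s0 | [x]yzyxz__   read x → write y, move →, go to s1
s1 | y[y]zyxz__   read y → write x, move →, go to s1
s1 | yx[z]yxz__   read z → write y, move →, go to s1
s1 | yxy[y]xz__   read y → write x, move →, go to s1
s1 | yxyx[x]z__   read x → write y, move →, go to s0
s0 | yxyxy[z]__   read z → write _, move →, go to s3
s3 | yxyxy_[_]_   read _ → write _, move ←, go to s2
s2 | yxyxy[_]__   read _ → write z, move ←, go to s1
s1 | yxyx[y]z__   read y → write x, move →, go to s1
s1 | yxyxx[z]__   read z → write y, move →, go to s1
s1 | yxyxxy[_]_   read _ → write x, move ←, go to s0
s0 | yxyxx[y]x_   read y → write _, move →, go to s1
s1 | yxyxx_[x]_   read x → write y, move →, go to s0
s0 | yxyxx_y[_]   read _ → write x, move ←, go to s3
s3 | yxyxx_[y]x   read y → write z, move ←, go to s3
s3 | yxyxx[_]zx   read _ → write _, move ←, go to s2
s2 | yxyx[x]_zx   read x → write _, move →, go to s0
s0 | yxyx_[_]zx   read _ → write x, move ←, go to s3
s3 | yxyx[_]xzx   read _ → write _, move ←, go to s2
s2 | yxy[x]_xzx   read x → write _, move →, go to s0
s0 | yxy_[_]xzx   read _ → write x, move ←, go to s3
s3 | yxy[_]xxzx   read _ → write _, move ←, go to s2
s2 | yx[y]_xxzx
The non-blank tape span at halt is yxy_xxzx.

yxy_xxzx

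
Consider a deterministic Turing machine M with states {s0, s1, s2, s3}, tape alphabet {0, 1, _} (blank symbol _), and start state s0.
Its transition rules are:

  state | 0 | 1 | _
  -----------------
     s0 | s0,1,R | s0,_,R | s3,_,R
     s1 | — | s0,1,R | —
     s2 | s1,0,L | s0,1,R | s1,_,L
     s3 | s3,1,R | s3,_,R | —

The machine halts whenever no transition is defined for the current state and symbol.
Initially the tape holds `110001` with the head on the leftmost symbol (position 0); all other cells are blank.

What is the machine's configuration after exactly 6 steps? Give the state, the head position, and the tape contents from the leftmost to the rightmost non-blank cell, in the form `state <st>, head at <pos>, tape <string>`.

state s0, head at 6, tape 111

state=s0 head=0 tape=[1]10001_   (s0,1)→(s0,_,R)
state=s0 head=1 tape=_[1]0001_   (s0,1)→(s0,_,R)
state=s0 head=2 tape=__[0]001_   (s0,0)→(s0,1,R)
state=s0 head=3 tape=__1[0]01_   (s0,0)→(s0,1,R)
state=s0 head=4 tape=__11[0]1_   (s0,0)→(s0,1,R)
state=s0 head=5 tape=__111[1]_   (s0,1)→(s0,_,R)
state=s0 head=6 tape=__111_[_]
After 6 steps: state s0, head at 6, tape 111.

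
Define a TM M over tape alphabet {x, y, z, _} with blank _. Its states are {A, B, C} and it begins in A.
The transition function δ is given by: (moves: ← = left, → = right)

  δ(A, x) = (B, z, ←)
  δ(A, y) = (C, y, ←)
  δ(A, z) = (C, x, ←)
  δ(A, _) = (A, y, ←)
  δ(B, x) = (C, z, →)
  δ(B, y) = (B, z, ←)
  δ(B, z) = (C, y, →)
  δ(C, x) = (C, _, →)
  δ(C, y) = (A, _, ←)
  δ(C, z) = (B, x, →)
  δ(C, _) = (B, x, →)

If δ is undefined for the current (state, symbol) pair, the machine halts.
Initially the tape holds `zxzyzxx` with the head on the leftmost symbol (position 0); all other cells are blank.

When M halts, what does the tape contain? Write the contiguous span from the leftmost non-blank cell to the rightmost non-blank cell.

xz_zxy__x

state=A head=0 tape=_[z]xzyzxx__   (A,z)→(C,x,←)
state=C head=-1 tape=[_]xxzyzxx__   (C,_)→(B,x,→)
state=B head=0 tape=x[x]xzyzxx__   (B,x)→(C,z,→)
state=C head=1 tape=xz[x]zyzxx__   (C,x)→(C,_,→)
state=C head=2 tape=xz_[z]yzxx__   (C,z)→(B,x,→)
state=B head=3 tape=xz_x[y]zxx__   (B,y)→(B,z,←)
state=B head=2 tape=xz_[x]zzxx__   (B,x)→(C,z,→)
state=C head=3 tape=xz_z[z]zxx__   (C,z)→(B,x,→)
state=B head=4 tape=xz_zx[z]xx__   (B,z)→(C,y,→)
state=C head=5 tape=xz_zxy[x]x__   (C,x)→(C,_,→)
state=C head=6 tape=xz_zxy_[x]__   (C,x)→(C,_,→)
state=C head=7 tape=xz_zxy__[_]_   (C,_)→(B,x,→)
state=B head=8 tape=xz_zxy__x[_]
The non-blank tape span at halt is xz_zxy__x.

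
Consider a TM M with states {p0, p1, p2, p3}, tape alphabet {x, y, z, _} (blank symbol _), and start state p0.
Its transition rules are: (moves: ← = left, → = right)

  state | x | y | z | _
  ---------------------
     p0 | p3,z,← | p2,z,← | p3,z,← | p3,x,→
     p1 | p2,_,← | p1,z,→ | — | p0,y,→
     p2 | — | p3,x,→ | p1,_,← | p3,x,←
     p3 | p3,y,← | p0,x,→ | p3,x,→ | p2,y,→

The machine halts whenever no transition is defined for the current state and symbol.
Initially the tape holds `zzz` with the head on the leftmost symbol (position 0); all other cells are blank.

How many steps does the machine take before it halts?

p0 | __[z]zz   read z → write z, move ←, go to p3
p3 | _[_]zzz   read _ → write y, move →, go to p2
p2 | _y[z]zz   read z → write _, move ←, go to p1
p1 | _[y]_zz   read y → write z, move →, go to p1
p1 | _z[_]zz   read _ → write y, move →, go to p0
p0 | _zy[z]z   read z → write z, move ←, go to p3
p3 | _z[y]zz   read y → write x, move →, go to p0
p0 | _zx[z]z   read z → write z, move ←, go to p3
p3 | _z[x]zz   read x → write y, move ←, go to p3
p3 | _[z]yzz   read z → write x, move →, go to p3
p3 | _x[y]zz   read y → write x, move →, go to p0
p0 | _xx[z]z   read z → write z, move ←, go to p3
p3 | _x[x]zz   read x → write y, move ←, go to p3
p3 | _[x]yzz   read x → write y, move ←, go to p3
p3 | [_]yyzz   read _ → write y, move →, go to p2
p2 | y[y]yzz   read y → write x, move →, go to p3
p3 | yx[y]zz   read y → write x, move →, go to p0
p0 | yxx[z]z   read z → write z, move ←, go to p3
p3 | yx[x]zz   read x → write y, move ←, go to p3
p3 | y[x]yzz   read x → write y, move ←, go to p3
p3 | [y]yyzz   read y → write x, move →, go to p0
p0 | x[y]yzz   read y → write z, move ←, go to p2
p2 | [x]zyzz
M halts after 22 transitions.

22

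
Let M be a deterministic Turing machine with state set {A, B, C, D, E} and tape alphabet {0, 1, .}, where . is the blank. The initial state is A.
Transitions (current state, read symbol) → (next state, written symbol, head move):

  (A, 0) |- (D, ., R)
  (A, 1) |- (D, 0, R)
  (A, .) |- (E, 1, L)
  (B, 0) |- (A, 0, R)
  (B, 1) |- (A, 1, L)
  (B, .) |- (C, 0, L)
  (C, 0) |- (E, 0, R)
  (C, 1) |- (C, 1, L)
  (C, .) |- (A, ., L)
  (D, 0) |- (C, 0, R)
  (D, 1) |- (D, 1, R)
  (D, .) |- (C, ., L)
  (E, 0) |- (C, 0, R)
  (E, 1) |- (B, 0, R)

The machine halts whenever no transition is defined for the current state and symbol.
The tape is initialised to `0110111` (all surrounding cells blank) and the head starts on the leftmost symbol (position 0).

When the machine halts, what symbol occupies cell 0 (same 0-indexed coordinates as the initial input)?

.

A | [0]110111.   read 0 → write ., move R, go to D
D | .[1]10111.   read 1 → write 1, move R, go to D
D | .1[1]0111.   read 1 → write 1, move R, go to D
D | .11[0]111.   read 0 → write 0, move R, go to C
C | .110[1]11.   read 1 → write 1, move L, go to C
C | .11[0]111.   read 0 → write 0, move R, go to E
E | .110[1]11.   read 1 → write 0, move R, go to B
B | .1100[1]1.   read 1 → write 1, move L, go to A
A | .110[0]11.   read 0 → write ., move R, go to D
D | .110.[1]1.   read 1 → write 1, move R, go to D
D | .110.1[1].   read 1 → write 1, move R, go to D
D | .110.11[.]   read . → write ., move L, go to C
C | .110.1[1].   read 1 → write 1, move L, go to C
C | .110.[1]1.   read 1 → write 1, move L, go to C
C | .110[.]11.   read . → write ., move L, go to A
A | .11[0].11.   read 0 → write ., move R, go to D
D | .11.[.]11.   read . → write ., move L, go to C
C | .11[.].11.   read . → write ., move L, go to A
A | .1[1]..11.   read 1 → write 0, move R, go to D
D | .10[.].11.   read . → write ., move L, go to C
C | .1[0]..11.   read 0 → write 0, move R, go to E
E | .10[.].11.
Cell 0 holds . when M halts.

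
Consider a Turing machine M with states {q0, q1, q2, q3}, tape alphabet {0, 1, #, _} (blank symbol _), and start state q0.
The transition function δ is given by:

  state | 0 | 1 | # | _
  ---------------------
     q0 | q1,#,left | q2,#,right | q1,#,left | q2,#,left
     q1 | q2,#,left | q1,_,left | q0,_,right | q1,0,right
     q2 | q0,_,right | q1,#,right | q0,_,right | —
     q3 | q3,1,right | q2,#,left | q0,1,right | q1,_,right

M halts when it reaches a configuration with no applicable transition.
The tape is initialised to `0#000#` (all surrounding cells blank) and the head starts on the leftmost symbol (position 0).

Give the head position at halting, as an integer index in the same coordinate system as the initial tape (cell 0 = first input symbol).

5

q0 | _[0]#000#_   read 0 → write #, move left, go to q1
q1 | [_]##000#_   read _ → write 0, move right, go to q1
q1 | 0[#]#000#_   read # → write _, move right, go to q0
q0 | 0_[#]000#_   read # → write #, move left, go to q1
q1 | 0[_]#000#_   read _ → write 0, move right, go to q1
q1 | 00[#]000#_   read # → write _, move right, go to q0
q0 | 00_[0]00#_   read 0 → write #, move left, go to q1
q1 | 00[_]#00#_   read _ → write 0, move right, go to q1
q1 | 000[#]00#_   read # → write _, move right, go to q0
q0 | 000_[0]0#_   read 0 → write #, move left, go to q1
q1 | 000[_]#0#_   read _ → write 0, move right, go to q1
q1 | 0000[#]0#_   read # → write _, move right, go to q0
q0 | 0000_[0]#_   read 0 → write #, move left, go to q1
q1 | 0000[_]##_   read _ → write 0, move right, go to q1
q1 | 00000[#]#_   read # → write _, move right, go to q0
q0 | 00000_[#]_   read # → write #, move left, go to q1
q1 | 00000[_]#_   read _ → write 0, move right, go to q1
q1 | 000000[#]_   read # → write _, move right, go to q0
q0 | 000000_[_]   read _ → write #, move left, go to q2
q2 | 000000[_]#
At halt the head is at cell 5.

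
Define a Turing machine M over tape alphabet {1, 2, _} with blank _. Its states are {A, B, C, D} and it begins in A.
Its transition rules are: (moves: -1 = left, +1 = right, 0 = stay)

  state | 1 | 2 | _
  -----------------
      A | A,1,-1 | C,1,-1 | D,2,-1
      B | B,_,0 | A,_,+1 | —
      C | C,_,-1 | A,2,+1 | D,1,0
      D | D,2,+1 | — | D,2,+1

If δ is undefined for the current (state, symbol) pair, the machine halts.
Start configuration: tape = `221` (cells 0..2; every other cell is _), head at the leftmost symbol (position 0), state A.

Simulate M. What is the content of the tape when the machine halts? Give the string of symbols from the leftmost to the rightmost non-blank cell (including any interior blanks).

state=A head=0 tape=_[2]21   (A,2)→(C,1,-1)
state=C head=-1 tape=[_]121   (C,_)→(D,1,0)
state=D head=-1 tape=[1]121   (D,1)→(D,2,+1)
state=D head=0 tape=2[1]21   (D,1)→(D,2,+1)
state=D head=1 tape=22[2]1
The non-blank tape span at halt is 2221.

2221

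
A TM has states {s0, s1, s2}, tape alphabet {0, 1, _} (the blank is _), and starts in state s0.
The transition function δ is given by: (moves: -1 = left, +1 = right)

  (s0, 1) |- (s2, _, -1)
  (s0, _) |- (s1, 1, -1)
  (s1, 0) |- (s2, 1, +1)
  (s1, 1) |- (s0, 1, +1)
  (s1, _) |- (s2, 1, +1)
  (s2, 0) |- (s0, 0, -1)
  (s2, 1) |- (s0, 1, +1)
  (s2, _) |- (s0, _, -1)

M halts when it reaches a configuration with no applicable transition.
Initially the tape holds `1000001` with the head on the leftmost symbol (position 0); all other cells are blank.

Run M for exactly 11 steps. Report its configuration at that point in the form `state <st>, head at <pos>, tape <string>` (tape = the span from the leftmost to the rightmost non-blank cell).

state s0, head at -1, tape 111_000001

s0 | ___[1]000001   read 1 → write _, move -1, go to s2
s2 | __[_]_000001   read _ → write _, move -1, go to s0
s0 | _[_]__000001   read _ → write 1, move -1, go to s1
s1 | [_]1__000001   read _ → write 1, move +1, go to s2
s2 | 1[1]__000001   read 1 → write 1, move +1, go to s0
s0 | 11[_]_000001   read _ → write 1, move -1, go to s1
s1 | 1[1]1_000001   read 1 → write 1, move +1, go to s0
s0 | 11[1]_000001   read 1 → write _, move -1, go to s2
s2 | 1[1]__000001   read 1 → write 1, move +1, go to s0
s0 | 11[_]_000001   read _ → write 1, move -1, go to s1
s1 | 1[1]1_000001   read 1 → write 1, move +1, go to s0
s0 | 11[1]_000001
After 11 steps: state s0, head at -1, tape 111_000001.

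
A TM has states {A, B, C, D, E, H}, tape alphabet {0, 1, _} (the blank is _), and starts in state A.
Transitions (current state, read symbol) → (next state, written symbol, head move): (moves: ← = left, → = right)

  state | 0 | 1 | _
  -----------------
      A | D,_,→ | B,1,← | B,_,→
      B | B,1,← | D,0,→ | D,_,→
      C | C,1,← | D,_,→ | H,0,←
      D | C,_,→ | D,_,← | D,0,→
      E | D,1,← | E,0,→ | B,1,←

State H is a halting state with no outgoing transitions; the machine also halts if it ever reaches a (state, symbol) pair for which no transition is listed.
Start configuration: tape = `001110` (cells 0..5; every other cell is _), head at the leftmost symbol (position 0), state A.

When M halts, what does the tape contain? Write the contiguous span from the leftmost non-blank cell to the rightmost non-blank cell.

A | [0]01110   read 0 → write _, move →, go to D
D | _[0]1110   read 0 → write _, move →, go to C
C | __[1]110   read 1 → write _, move →, go to D
D | ___[1]10   read 1 → write _, move ←, go to D
D | __[_]_10   read _ → write 0, move →, go to D
D | __0[_]10   read _ → write 0, move →, go to D
D | __00[1]0   read 1 → write _, move ←, go to D
D | __0[0]_0   read 0 → write _, move →, go to C
C | __0_[_]0   read _ → write 0, move ←, go to H
H | __0[_]00
The non-blank tape span at halt is 0_00.

0_00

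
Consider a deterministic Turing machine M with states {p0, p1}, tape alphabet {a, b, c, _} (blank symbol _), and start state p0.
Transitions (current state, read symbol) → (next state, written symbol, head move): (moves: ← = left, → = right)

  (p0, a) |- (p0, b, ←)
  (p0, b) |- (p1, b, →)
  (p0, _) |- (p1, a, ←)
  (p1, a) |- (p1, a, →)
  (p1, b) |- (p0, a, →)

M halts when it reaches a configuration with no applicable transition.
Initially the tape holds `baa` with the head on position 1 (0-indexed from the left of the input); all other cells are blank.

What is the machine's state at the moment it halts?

p0 | b[a]a_   read a → write b, move ←, go to p0
p0 | [b]ba_   read b → write b, move →, go to p1
p1 | b[b]a_   read b → write a, move →, go to p0
p0 | ba[a]_   read a → write b, move ←, go to p0
p0 | b[a]b_   read a → write b, move ←, go to p0
p0 | [b]bb_   read b → write b, move →, go to p1
p1 | b[b]b_   read b → write a, move →, go to p0
p0 | ba[b]_   read b → write b, move →, go to p1
p1 | bab[_]
No transition is defined for (p1, _); M halts in state p1.

p1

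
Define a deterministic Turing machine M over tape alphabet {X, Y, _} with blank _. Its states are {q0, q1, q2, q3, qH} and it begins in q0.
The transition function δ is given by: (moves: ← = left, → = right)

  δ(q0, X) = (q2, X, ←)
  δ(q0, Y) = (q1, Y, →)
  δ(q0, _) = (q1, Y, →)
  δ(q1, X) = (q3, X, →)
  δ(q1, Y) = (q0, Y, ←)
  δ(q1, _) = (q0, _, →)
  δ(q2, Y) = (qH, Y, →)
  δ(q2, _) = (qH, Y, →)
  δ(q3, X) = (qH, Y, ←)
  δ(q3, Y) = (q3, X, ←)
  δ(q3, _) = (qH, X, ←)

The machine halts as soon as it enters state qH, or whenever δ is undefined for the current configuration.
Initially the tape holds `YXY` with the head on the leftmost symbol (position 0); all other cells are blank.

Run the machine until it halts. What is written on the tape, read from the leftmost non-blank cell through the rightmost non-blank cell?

state=q0 head=0 tape=[Y]XY   (q0,Y)→(q1,Y,→)
state=q1 head=1 tape=Y[X]Y   (q1,X)→(q3,X,→)
state=q3 head=2 tape=YX[Y]   (q3,Y)→(q3,X,←)
state=q3 head=1 tape=Y[X]X   (q3,X)→(qH,Y,←)
state=qH head=0 tape=[Y]YX
The non-blank tape span at halt is YYX.

YYX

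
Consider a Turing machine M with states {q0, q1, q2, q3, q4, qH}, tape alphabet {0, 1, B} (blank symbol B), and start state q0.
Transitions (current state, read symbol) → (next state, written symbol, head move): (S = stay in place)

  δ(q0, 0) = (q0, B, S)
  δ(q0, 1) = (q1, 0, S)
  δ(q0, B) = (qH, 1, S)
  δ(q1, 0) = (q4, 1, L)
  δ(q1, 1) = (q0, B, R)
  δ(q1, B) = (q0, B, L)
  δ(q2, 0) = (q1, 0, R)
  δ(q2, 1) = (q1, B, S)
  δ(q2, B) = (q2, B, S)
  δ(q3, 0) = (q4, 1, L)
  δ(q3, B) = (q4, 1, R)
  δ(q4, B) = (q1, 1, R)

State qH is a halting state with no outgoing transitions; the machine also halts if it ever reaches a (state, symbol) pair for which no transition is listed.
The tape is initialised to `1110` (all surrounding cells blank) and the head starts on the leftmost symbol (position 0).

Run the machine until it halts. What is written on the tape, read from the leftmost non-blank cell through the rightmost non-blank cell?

111B1

state=q0 head=0 tape=B[1]110   (q0,1)→(q1,0,S)
state=q1 head=0 tape=B[0]110   (q1,0)→(q4,1,L)
state=q4 head=-1 tape=[B]1110   (q4,B)→(q1,1,R)
state=q1 head=0 tape=1[1]110   (q1,1)→(q0,B,R)
state=q0 head=1 tape=1B[1]10   (q0,1)→(q1,0,S)
state=q1 head=1 tape=1B[0]10   (q1,0)→(q4,1,L)
state=q4 head=0 tape=1[B]110   (q4,B)→(q1,1,R)
state=q1 head=1 tape=11[1]10   (q1,1)→(q0,B,R)
state=q0 head=2 tape=11B[1]0   (q0,1)→(q1,0,S)
state=q1 head=2 tape=11B[0]0   (q1,0)→(q4,1,L)
state=q4 head=1 tape=11[B]10   (q4,B)→(q1,1,R)
state=q1 head=2 tape=111[1]0   (q1,1)→(q0,B,R)
state=q0 head=3 tape=111B[0]   (q0,0)→(q0,B,S)
state=q0 head=3 tape=111B[B]   (q0,B)→(qH,1,S)
state=qH head=3 tape=111B[1]
The non-blank tape span at halt is 111B1.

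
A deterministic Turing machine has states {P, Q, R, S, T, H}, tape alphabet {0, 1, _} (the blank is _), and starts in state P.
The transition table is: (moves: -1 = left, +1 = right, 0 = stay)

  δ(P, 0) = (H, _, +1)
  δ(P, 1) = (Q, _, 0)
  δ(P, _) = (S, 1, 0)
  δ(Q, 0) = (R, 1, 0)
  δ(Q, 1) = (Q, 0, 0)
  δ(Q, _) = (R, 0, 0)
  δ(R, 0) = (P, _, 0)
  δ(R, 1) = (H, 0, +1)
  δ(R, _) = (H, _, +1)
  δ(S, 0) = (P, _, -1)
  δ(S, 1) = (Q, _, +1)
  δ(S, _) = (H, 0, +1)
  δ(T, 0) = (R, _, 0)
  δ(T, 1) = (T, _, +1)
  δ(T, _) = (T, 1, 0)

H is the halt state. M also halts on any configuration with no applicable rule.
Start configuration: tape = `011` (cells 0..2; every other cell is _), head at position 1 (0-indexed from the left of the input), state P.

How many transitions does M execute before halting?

8

state=P head=1 tape=0[1]1_   (P,1)→(Q,_,0)
state=Q head=1 tape=0[_]1_   (Q,_)→(R,0,0)
state=R head=1 tape=0[0]1_   (R,0)→(P,_,0)
state=P head=1 tape=0[_]1_   (P,_)→(S,1,0)
state=S head=1 tape=0[1]1_   (S,1)→(Q,_,+1)
state=Q head=2 tape=0_[1]_   (Q,1)→(Q,0,0)
state=Q head=2 tape=0_[0]_   (Q,0)→(R,1,0)
state=R head=2 tape=0_[1]_   (R,1)→(H,0,+1)
state=H head=3 tape=0_0[_]
M halts after 8 transitions.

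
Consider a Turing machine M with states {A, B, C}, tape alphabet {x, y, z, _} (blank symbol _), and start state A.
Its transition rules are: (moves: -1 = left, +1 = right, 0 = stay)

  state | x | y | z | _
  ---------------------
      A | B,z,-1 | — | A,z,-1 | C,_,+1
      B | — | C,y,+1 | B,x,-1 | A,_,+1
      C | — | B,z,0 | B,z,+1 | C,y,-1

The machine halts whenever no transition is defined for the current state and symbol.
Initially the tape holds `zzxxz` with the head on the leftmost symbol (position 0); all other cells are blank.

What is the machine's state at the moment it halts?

state=A head=0 tape=_[z]zxxz   (A,z)→(A,z,-1)
state=A head=-1 tape=[_]zzxxz   (A,_)→(C,_,+1)
state=C head=0 tape=_[z]zxxz   (C,z)→(B,z,+1)
state=B head=1 tape=_z[z]xxz   (B,z)→(B,x,-1)
state=B head=0 tape=_[z]xxxz   (B,z)→(B,x,-1)
state=B head=-1 tape=[_]xxxxz   (B,_)→(A,_,+1)
state=A head=0 tape=_[x]xxxz   (A,x)→(B,z,-1)
state=B head=-1 tape=[_]zxxxz   (B,_)→(A,_,+1)
state=A head=0 tape=_[z]xxxz   (A,z)→(A,z,-1)
state=A head=-1 tape=[_]zxxxz   (A,_)→(C,_,+1)
state=C head=0 tape=_[z]xxxz   (C,z)→(B,z,+1)
state=B head=1 tape=_z[x]xxz
No transition is defined for (B, x); M halts in state B.

B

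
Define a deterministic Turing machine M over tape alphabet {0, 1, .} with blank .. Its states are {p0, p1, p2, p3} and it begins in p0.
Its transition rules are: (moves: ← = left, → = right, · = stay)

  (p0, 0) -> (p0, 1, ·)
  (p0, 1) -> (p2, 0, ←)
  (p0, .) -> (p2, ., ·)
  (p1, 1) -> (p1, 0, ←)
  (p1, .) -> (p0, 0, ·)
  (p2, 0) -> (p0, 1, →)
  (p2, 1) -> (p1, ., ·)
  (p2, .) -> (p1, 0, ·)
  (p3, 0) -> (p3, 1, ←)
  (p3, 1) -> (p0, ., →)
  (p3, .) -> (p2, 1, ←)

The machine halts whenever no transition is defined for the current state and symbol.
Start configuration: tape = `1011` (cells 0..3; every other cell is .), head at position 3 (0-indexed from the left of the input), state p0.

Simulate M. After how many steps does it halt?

17

p0 | .101[1]   read 1 → write 0, move ←, go to p2
p2 | .10[1]0   read 1 → write ., move ·, go to p1
p1 | .10[.]0   read . → write 0, move ·, go to p0
p0 | .10[0]0   read 0 → write 1, move ·, go to p0
p0 | .10[1]0   read 1 → write 0, move ←, go to p2
p2 | .1[0]00   read 0 → write 1, move →, go to p0
p0 | .11[0]0   read 0 → write 1, move ·, go to p0
p0 | .11[1]0   read 1 → write 0, move ←, go to p2
p2 | .1[1]00   read 1 → write ., move ·, go to p1
p1 | .1[.]00   read . → write 0, move ·, go to p0
p0 | .1[0]00   read 0 → write 1, move ·, go to p0
p0 | .1[1]00   read 1 → write 0, move ←, go to p2
p2 | .[1]000   read 1 → write ., move ·, go to p1
p1 | .[.]000   read . → write 0, move ·, go to p0
p0 | .[0]000   read 0 → write 1, move ·, go to p0
p0 | .[1]000   read 1 → write 0, move ←, go to p2
p2 | [.]0000   read . → write 0, move ·, go to p1
p1 | [0]0000
M halts after 17 transitions.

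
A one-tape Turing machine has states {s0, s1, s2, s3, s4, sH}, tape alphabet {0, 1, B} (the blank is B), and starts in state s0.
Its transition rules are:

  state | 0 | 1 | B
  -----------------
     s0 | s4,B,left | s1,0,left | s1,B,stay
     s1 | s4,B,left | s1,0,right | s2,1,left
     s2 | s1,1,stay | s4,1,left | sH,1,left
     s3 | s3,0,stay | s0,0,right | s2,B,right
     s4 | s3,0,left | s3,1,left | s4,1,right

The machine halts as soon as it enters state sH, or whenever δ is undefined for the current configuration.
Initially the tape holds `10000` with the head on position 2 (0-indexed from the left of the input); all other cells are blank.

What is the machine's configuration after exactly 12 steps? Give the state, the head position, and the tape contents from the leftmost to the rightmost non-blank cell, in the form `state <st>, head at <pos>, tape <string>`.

state=s0 head=2 tape=B10[0]00   (s0,0)→(s4,B,left)
state=s4 head=1 tape=B1[0]B00   (s4,0)→(s3,0,left)
state=s3 head=0 tape=B[1]0B00   (s3,1)→(s0,0,right)
state=s0 head=1 tape=B0[0]B00   (s0,0)→(s4,B,left)
state=s4 head=0 tape=B[0]BB00   (s4,0)→(s3,0,left)
state=s3 head=-1 tape=[B]0BB00   (s3,B)→(s2,B,right)
state=s2 head=0 tape=B[0]BB00   (s2,0)→(s1,1,stay)
state=s1 head=0 tape=B[1]BB00   (s1,1)→(s1,0,right)
state=s1 head=1 tape=B0[B]B00   (s1,B)→(s2,1,left)
state=s2 head=0 tape=B[0]1B00   (s2,0)→(s1,1,stay)
state=s1 head=0 tape=B[1]1B00   (s1,1)→(s1,0,right)
state=s1 head=1 tape=B0[1]B00   (s1,1)→(s1,0,right)
state=s1 head=2 tape=B00[B]00
After 12 steps: state s1, head at 2, tape 00B00.

state s1, head at 2, tape 00B00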